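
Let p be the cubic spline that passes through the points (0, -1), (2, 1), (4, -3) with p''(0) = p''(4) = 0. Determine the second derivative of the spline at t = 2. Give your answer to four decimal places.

Let m_i = p''(x_i). Step sizes h_i = 2, 2; slopes of the chords Δ_i = (y_(i+1) - y_i)/h_i = 1, -2.
  2·m_0 + 8·m_1 + 2·m_2 = 6(Δ_1 - Δ_0) = -18
Natural end conditions: m_0 = m_2 = 0.
Hence m_0 = 0, m_1 = -9/4, m_2 = 0.

-2.2500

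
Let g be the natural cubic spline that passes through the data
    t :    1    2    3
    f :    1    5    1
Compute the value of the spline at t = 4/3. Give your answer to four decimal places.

Put m_i = g'' at the i-th knot. Here h = (1, 1) and Δ = (4, -4), so the interior equations h_(i-1)·m_(i-1) + 2(h_(i-1)+h_i)·m_i + h_i·m_(i+1) = 6(Δ_i − Δ_(i-1)) read
  1·m_0 + 4·m_1 + 1·m_2 = 6(Δ_1 - Δ_0) = -48
Natural end conditions: m_0 = m_2 = 0.
Solving the tridiagonal system: m_0 = 0, m_1 = -12, m_2 = 0.
On [1, 2], g(t) = 1 + 6·(t - 1) + 0·(t - 1)² - 2·(t - 1)³.
With (t - 1) = 1/3: g(4/3) = 79/27.

2.9259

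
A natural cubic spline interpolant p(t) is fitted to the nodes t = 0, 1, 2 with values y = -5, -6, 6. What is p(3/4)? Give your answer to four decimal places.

With M_i denoting the second derivative at x_i, h_i = 1, 1, and Δ_i = (y_(i+1) − y_i)/h_i = -1, 12:
  1·M_0 + 4·M_1 + 1·M_2 = 6(Δ_1 - Δ_0) = 78
Natural end conditions: M_0 = M_2 = 0.
Solving: M_0 = 0, M_1 = 39/2, M_2 = 0.
On [0, 1], p(t) = -5 - 17/4·t + 0·t² + 13/4·t³.
With t = 3/4: p(3/4) = -1745/256.

-6.8164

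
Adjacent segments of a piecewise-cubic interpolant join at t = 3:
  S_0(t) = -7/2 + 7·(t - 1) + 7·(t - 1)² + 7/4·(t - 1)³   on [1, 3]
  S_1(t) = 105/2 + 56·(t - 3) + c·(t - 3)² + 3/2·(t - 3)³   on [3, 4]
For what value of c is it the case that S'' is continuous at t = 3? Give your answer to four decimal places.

S_0''(t) = 14 + 21/2·(t - 1), so S_0''(3) = 35. On the right, S_1''(3) = 2c, so c = 35/2.

17.5000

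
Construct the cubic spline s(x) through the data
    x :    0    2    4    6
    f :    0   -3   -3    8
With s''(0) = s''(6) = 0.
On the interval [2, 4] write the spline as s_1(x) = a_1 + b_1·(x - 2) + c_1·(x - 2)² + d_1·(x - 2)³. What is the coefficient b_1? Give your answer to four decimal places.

-1.4333

Let M_i = s''(x_i). Step sizes h_i = 2, 2, 2; slopes of the chords Δ_i = (y_(i+1) - y_i)/h_i = -3/2, 0, 11/2.
  2·M_0 + 8·M_1 + 2·M_2 = 6(Δ_1 - Δ_0) = 9
  2·M_1 + 8·M_2 + 2·M_3 = 6(Δ_2 - Δ_1) = 33
Natural end conditions: M_0 = M_3 = 0.
Forward elimination and back-substitution give M_0 = 0, M_1 = 1/10, M_2 = 41/10, M_3 = 0.
On [2, 4], with s_1(x) = a_1 + b_1·(x - 2) + c_1·(x - 2)² + d_1·(x - 2)³: c_1 = M_1/2 = 1/20, d_1 = (M_2 - M_1)/(6h_1) = 1/3, b_1 = Δ_1 - h_1(2M_1 + M_2)/6 = -43/30.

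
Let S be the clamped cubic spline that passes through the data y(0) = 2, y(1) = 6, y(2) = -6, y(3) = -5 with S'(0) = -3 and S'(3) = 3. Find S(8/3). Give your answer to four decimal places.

-6.3111

Write M_i for S''(x_i). With h_i = 1, 1, 1 and divided differences Δ_i = 4, -12, 1, the continuity of S' gives the tridiagonal system
  1·M_0 + 4·M_1 + 1·M_2 = 6(Δ_1 - Δ_0) = -96
  1·M_1 + 4·M_2 + 1·M_3 = 6(Δ_2 - Δ_1) = 78
Clamped end conditions give two more equations: 2h_0·M_0 + h_0·M_1 = 6(Δ_0 - S'(0)) = 42 and h_2·M_2 + 2h_2·M_3 = 6(S'(3) - Δ_2) = 12.
Solving: M_0 = 212/5, M_1 = -214/5, M_2 = 164/5, M_3 = -52/5.
On [2, 3], S(t) = -6 - 41/5·(t - 2) + 82/5·(t - 2)² - 36/5·(t - 2)³.
With (t - 2) = 2/3: S(8/3) = -284/45.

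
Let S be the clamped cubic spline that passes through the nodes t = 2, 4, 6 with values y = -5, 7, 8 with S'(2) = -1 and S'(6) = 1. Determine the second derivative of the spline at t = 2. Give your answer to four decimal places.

With σ_i denoting the second derivative at x_i, h_i = 2, 2, and Δ_i = (y_(i+1) − y_i)/h_i = 6, 1/2:
  2·σ_0 + 8·σ_1 + 2·σ_2 = 6(Δ_1 - Δ_0) = -33
Clamped end conditions give two more equations: 2h_0·σ_0 + h_0·σ_1 = 6(Δ_0 - S'(2)) = 42 and h_1·σ_1 + 2h_1·σ_2 = 6(S'(6) - Δ_1) = 3.
Forward elimination and back-substitution give σ_0 = 121/8, σ_1 = -37/4, σ_2 = 43/8.

15.1250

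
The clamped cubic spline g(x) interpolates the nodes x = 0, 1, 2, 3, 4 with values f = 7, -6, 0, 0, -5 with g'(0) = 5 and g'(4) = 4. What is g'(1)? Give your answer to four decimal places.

Let M_i = g''(x_i). Step sizes h_i = 1, 1, 1, 1; slopes of the chords Δ_i = (y_(i+1) - y_i)/h_i = -13, 6, 0, -5.
  1·M_0 + 4·M_1 + 1·M_2 = 6(Δ_1 - Δ_0) = 114
  1·M_1 + 4·M_2 + 1·M_3 = 6(Δ_2 - Δ_1) = -36
  1·M_2 + 4·M_3 + 1·M_4 = 6(Δ_3 - Δ_2) = -30
Clamped end conditions give two more equations: 2h_0·M_0 + h_0·M_1 = 6(Δ_0 - g'(0)) = -108 and h_3·M_3 + 2h_3·M_4 = 6(g'(4) - Δ_3) = 54.
Hence M_0 = -2263/28, M_1 = 751/14, M_2 = -79/4, M_3 = -149/14, M_4 = 905/28.
On [1, 2], g'(x) = b_1 + 2c_1·(x - 1) + 3d_1·(x - 1)² with b_1 = Δ_1 - h_1(2M_1 + M_2)/6 = -481/56, c_1 = M_1/2 = 751/28, d_1 = (M_2 - M_1)/(6h_1) = -685/56. So g'(1) = -481/56.

-8.5893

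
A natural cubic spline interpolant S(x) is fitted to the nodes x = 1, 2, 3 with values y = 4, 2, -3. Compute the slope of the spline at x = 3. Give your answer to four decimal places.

Put M_i = S'' at the i-th knot. Here h = (1, 1) and Δ = (-2, -5), so the interior equations h_(i-1)·M_(i-1) + 2(h_(i-1)+h_i)·M_i + h_i·M_(i+1) = 6(Δ_i − Δ_(i-1)) read
  1·M_0 + 4·M_1 + 1·M_2 = 6(Δ_1 - Δ_0) = -18
Natural end conditions: M_0 = M_2 = 0.
Solving the tridiagonal system: M_0 = 0, M_1 = -9/2, M_2 = 0.
On [2, 3], S'(x) = b_1 + 2c_1·(x - 2) + 3d_1·(x - 2)² with b_1 = Δ_1 - h_1(2M_1 + M_2)/6 = -7/2, c_1 = M_1/2 = -9/4, d_1 = (M_2 - M_1)/(6h_1) = 3/4. So S'(3) = -23/4.

-5.7500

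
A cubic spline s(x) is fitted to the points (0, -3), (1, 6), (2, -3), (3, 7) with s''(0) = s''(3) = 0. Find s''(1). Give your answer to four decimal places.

-36.4000

Let M_i = s''(x_i). Step sizes h_i = 1, 1, 1; slopes of the chords Δ_i = (y_(i+1) - y_i)/h_i = 9, -9, 10.
  1·M_0 + 4·M_1 + 1·M_2 = 6(Δ_1 - Δ_0) = -108
  1·M_1 + 4·M_2 + 1·M_3 = 6(Δ_2 - Δ_1) = 114
Natural end conditions: M_0 = M_3 = 0.
Hence M_0 = 0, M_1 = -182/5, M_2 = 188/5, M_3 = 0.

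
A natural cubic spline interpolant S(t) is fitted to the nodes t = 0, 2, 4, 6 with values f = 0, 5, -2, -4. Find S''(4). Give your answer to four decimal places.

3.2000

With M_i denoting the second derivative at x_i, h_i = 2, 2, 2, and Δ_i = (y_(i+1) − y_i)/h_i = 5/2, -7/2, -1:
  2·M_0 + 8·M_1 + 2·M_2 = 6(Δ_1 - Δ_0) = -36
  2·M_1 + 8·M_2 + 2·M_3 = 6(Δ_2 - Δ_1) = 15
Natural end conditions: M_0 = M_3 = 0.
Solving: M_0 = 0, M_1 = -53/10, M_2 = 16/5, M_3 = 0.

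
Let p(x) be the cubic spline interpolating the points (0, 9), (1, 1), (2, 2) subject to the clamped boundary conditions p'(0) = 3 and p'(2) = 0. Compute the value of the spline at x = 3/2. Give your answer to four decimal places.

0.7500

With m_i denoting the second derivative at x_i, h_i = 1, 1, and Δ_i = (y_(i+1) − y_i)/h_i = -8, 1:
  1·m_0 + 4·m_1 + 1·m_2 = 6(Δ_1 - Δ_0) = 54
Clamped end conditions give two more equations: 2h_0·m_0 + h_0·m_1 = 6(Δ_0 - p'(0)) = -66 and h_1·m_1 + 2h_1·m_2 = 6(p'(2) - Δ_1) = -6.
Hence m_0 = -48, m_1 = 30, m_2 = -18.
On [1, 2], p(x) = 1 - 6·(x - 1) + 15·(x - 1)² - 8·(x - 1)³.
With (x - 1) = 1/2: p(3/2) = 3/4.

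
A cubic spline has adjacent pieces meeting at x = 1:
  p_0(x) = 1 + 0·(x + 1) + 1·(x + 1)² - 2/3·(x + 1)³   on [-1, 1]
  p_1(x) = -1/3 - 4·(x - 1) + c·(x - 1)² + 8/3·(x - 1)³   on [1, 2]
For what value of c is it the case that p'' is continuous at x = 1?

-3

p_0''(x) = 2 - 4·(x + 1), so p_0''(1) = -6. On the right, p_1''(1) = 2c, so c = -3.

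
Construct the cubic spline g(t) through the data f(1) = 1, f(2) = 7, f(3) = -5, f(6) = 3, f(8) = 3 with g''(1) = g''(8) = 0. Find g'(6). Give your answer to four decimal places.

4.5645

Let m_i = g''(x_i). Step sizes h_i = 1, 1, 3, 2; slopes of the chords Δ_i = (y_(i+1) - y_i)/h_i = 6, -12, 8/3, 0.
  1·m_0 + 4·m_1 + 1·m_2 = 6(Δ_1 - Δ_0) = -108
  1·m_1 + 8·m_2 + 3·m_3 = 6(Δ_2 - Δ_1) = 88
  3·m_2 + 10·m_3 + 2·m_4 = 6(Δ_3 - Δ_2) = -16
Natural end conditions: m_0 = m_4 = 0.
Hence m_0 = 0, m_1 = -4298/137, m_2 = 2396/137, m_3 = -938/137, m_4 = 0.
On [6, 8], g'(t) = b_3 + 2c_3·(t - 6) + 3d_3·(t - 6)² with b_3 = Δ_3 - h_3(2m_3 + m_4)/6 = 1876/411, c_3 = m_3/2 = -469/137, d_3 = (m_4 - m_3)/(6h_3) = 469/822. So g'(6) = 1876/411.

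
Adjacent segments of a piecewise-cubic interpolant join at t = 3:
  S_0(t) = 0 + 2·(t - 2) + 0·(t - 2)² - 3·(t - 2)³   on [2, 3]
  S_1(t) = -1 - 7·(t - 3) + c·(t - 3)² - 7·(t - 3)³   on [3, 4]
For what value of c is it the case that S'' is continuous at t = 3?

S_0''(t) = 0 - 18·(t - 2), so S_0''(3) = -18. On the right, S_1''(3) = 2c, so c = -9.

-9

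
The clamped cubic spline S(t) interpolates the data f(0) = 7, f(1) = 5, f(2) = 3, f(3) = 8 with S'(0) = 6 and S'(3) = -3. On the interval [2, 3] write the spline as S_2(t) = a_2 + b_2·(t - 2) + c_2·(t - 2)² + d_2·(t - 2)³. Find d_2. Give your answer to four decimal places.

Write M_i for S''(x_i). With h_i = 1, 1, 1 and divided differences Δ_i = -2, -2, 5, the continuity of S' gives the tridiagonal system
  1·M_0 + 4·M_1 + 1·M_2 = 6(Δ_1 - Δ_0) = 0
  1·M_1 + 4·M_2 + 1·M_3 = 6(Δ_2 - Δ_1) = 42
Clamped end conditions give two more equations: 2h_0·M_0 + h_0·M_1 = 6(Δ_0 - S'(0)) = -48 and h_2·M_2 + 2h_2·M_3 = 6(S'(3) - Δ_2) = -48.
Solving the tridiagonal system: M_0 = -124/5, M_1 = 8/5, M_2 = 92/5, M_3 = -166/5.
On [2, 3], with S_2(t) = a_2 + b_2·(t - 2) + c_2·(t - 2)² + d_2·(t - 2)³: c_2 = M_2/2 = 46/5, d_2 = (M_3 - M_2)/(6h_2) = -43/5, b_2 = Δ_2 - h_2(2M_2 + M_3)/6 = 22/5.

-8.6000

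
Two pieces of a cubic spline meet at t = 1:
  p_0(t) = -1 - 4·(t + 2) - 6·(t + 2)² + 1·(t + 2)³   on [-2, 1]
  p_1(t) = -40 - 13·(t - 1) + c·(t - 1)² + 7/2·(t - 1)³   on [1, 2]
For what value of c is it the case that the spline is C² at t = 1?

p_0''(t) = -12 + 6·(t + 2), so p_0''(1) = 6. On the right, p_1''(1) = 2c, so c = 3.

3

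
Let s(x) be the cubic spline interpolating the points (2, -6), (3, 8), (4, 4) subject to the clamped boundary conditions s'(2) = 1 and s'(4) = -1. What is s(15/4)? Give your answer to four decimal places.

5.1172

With m_i denoting the second derivative at x_i, h_i = 1, 1, and Δ_i = (y_(i+1) − y_i)/h_i = 14, -4:
  1·m_0 + 4·m_1 + 1·m_2 = 6(Δ_1 - Δ_0) = -108
Clamped end conditions give two more equations: 2h_0·m_0 + h_0·m_1 = 6(Δ_0 - s'(2)) = 78 and h_1·m_1 + 2h_1·m_2 = 6(s'(4) - Δ_1) = 18.
Hence m_0 = 65, m_1 = -52, m_2 = 35.
On [3, 4], s(x) = 8 + 15/2·(x - 3) - 26·(x - 3)² + 29/2·(x - 3)³.
With (x - 3) = 3/4: s(15/4) = 655/128.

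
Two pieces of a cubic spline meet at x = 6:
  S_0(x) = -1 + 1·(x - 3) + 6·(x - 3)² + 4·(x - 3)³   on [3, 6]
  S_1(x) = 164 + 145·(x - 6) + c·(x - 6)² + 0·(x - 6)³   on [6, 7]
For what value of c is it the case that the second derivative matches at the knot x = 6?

S_0''(x) = 12 + 24·(x - 3), so S_0''(6) = 84. On the right, S_1''(6) = 2c, so c = 42.

42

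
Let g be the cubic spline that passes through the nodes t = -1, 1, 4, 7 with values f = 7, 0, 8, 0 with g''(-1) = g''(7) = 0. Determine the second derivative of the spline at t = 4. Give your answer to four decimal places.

-3.8829

Put M_i = g'' at the i-th knot. Here h = (2, 3, 3) and Δ = (-7/2, 8/3, -8/3), so the interior equations h_(i-1)·M_(i-1) + 2(h_(i-1)+h_i)·M_i + h_i·M_(i+1) = 6(Δ_i − Δ_(i-1)) read
  2·M_0 + 10·M_1 + 3·M_2 = 6(Δ_1 - Δ_0) = 37
  3·M_1 + 12·M_2 + 3·M_3 = 6(Δ_2 - Δ_1) = -32
Natural end conditions: M_0 = M_3 = 0.
Hence M_0 = 0, M_1 = 180/37, M_2 = -431/111, M_3 = 0.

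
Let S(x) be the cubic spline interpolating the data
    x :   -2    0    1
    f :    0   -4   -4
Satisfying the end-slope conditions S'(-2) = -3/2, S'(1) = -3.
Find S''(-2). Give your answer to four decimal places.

-3.2500

Put m_i = S'' at the i-th knot. Here h = (2, 1) and Δ = (-2, 0), so the interior equations h_(i-1)·m_(i-1) + 2(h_(i-1)+h_i)·m_i + h_i·m_(i+1) = 6(Δ_i − Δ_(i-1)) read
  2·m_0 + 6·m_1 + 1·m_2 = 6(Δ_1 - Δ_0) = 12
Clamped end conditions give two more equations: 2h_0·m_0 + h_0·m_1 = 6(Δ_0 - S'(-2)) = -3 and h_1·m_1 + 2h_1·m_2 = 6(S'(1) - Δ_1) = -18.
Hence m_0 = -13/4, m_1 = 5, m_2 = -23/2.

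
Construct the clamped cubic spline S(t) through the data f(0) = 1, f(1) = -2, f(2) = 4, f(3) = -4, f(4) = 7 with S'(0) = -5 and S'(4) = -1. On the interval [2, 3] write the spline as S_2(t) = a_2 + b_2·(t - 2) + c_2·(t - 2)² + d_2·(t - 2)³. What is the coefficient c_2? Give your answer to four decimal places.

With m_i denoting the second derivative at x_i, h_i = 1, 1, 1, 1, and Δ_i = (y_(i+1) − y_i)/h_i = -3, 6, -8, 11:
  1·m_0 + 4·m_1 + 1·m_2 = 6(Δ_1 - Δ_0) = 54
  1·m_1 + 4·m_2 + 1·m_3 = 6(Δ_2 - Δ_1) = -84
  1·m_2 + 4·m_3 + 1·m_4 = 6(Δ_3 - Δ_2) = 114
Clamped end conditions give two more equations: 2h_0·m_0 + h_0·m_1 = 6(Δ_0 - S'(0)) = 12 and h_3·m_3 + 2h_3·m_4 = 6(S'(4) - Δ_3) = -72.
Solving: m_0 = -47/7, m_1 = 178/7, m_2 = -41, m_3 = 382/7, m_4 = -443/7.
On [2, 3], with S_2(t) = a_2 + b_2·(t - 2) + c_2·(t - 2)² + d_2·(t - 2)³: c_2 = m_2/2 = -41/2, d_2 = (m_3 - m_2)/(6h_2) = 223/14, b_2 = Δ_2 - h_2(2m_2 + m_3)/6 = -24/7.

-20.5000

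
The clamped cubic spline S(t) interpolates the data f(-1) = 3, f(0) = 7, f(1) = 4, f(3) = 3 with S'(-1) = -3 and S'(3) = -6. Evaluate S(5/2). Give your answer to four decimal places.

4.5625

With M_i denoting the second derivative at x_i, h_i = 1, 1, 2, and Δ_i = (y_(i+1) − y_i)/h_i = 4, -3, -1/2:
  1·M_0 + 4·M_1 + 1·M_2 = 6(Δ_1 - Δ_0) = -42
  1·M_1 + 6·M_2 + 2·M_3 = 6(Δ_2 - Δ_1) = 15
Clamped end conditions give two more equations: 2h_0·M_0 + h_0·M_1 = 6(Δ_0 - S'(-1)) = 42 and h_2·M_2 + 2h_2·M_3 = 6(S'(3) - Δ_2) = -33.
Hence M_0 = 63/2, M_1 = -21, M_2 = 21/2, M_3 = -27/2.
On [1, 3], S(t) = 4 - 3·(t - 1) + 21/4·(t - 1)² - 2·(t - 1)³.
With (t - 1) = 3/2: S(5/2) = 73/16.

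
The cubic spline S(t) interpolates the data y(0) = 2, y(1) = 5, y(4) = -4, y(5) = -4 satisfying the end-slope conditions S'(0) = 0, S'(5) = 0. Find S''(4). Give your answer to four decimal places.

Put σ_i = S'' at the i-th knot. Here h = (1, 3, 1) and Δ = (3, -3, 0), so the interior equations h_(i-1)·σ_(i-1) + 2(h_(i-1)+h_i)·σ_i + h_i·σ_(i+1) = 6(Δ_i − Δ_(i-1)) read
  1·σ_0 + 8·σ_1 + 3·σ_2 = 6(Δ_1 - Δ_0) = -36
  3·σ_1 + 8·σ_2 + 1·σ_3 = 6(Δ_2 - Δ_1) = 18
Clamped end conditions give two more equations: 2h_0·σ_0 + h_0·σ_1 = 6(Δ_0 - S'(0)) = 18 and h_2·σ_2 + 2h_2·σ_3 = 6(S'(5) - Δ_2) = 0.
Forward elimination and back-substitution give σ_0 = 92/7, σ_1 = -58/7, σ_2 = 40/7, σ_3 = -20/7.

5.7143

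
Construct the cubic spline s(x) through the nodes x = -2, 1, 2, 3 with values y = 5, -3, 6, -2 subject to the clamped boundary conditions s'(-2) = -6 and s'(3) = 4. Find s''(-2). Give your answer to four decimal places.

-4.6667

Put m_i = s'' at the i-th knot. Here h = (3, 1, 1) and Δ = (-8/3, 9, -8), so the interior equations h_(i-1)·m_(i-1) + 2(h_(i-1)+h_i)·m_i + h_i·m_(i+1) = 6(Δ_i − Δ_(i-1)) read
  3·m_0 + 8·m_1 + 1·m_2 = 6(Δ_1 - Δ_0) = 70
  1·m_1 + 4·m_2 + 1·m_3 = 6(Δ_2 - Δ_1) = -102
Clamped end conditions give two more equations: 2h_0·m_0 + h_0·m_1 = 6(Δ_0 - s'(-2)) = 20 and h_2·m_2 + 2h_2·m_3 = 6(s'(3) - Δ_2) = 72.
Forward elimination and back-substitution give m_0 = -14/3, m_1 = 16, m_2 = -44, m_3 = 58.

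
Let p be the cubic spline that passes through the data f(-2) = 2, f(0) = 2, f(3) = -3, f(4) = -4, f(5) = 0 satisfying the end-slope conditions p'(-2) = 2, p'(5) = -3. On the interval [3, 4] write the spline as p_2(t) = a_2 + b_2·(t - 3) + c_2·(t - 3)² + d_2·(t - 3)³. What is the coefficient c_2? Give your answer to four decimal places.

With m_i denoting the second derivative at x_i, h_i = 2, 3, 1, 1, and Δ_i = (y_(i+1) − y_i)/h_i = 0, -5/3, -1, 4:
  2·m_0 + 10·m_1 + 3·m_2 = 6(Δ_1 - Δ_0) = -10
  3·m_1 + 8·m_2 + 1·m_3 = 6(Δ_2 - Δ_1) = 4
  1·m_2 + 4·m_3 + 1·m_4 = 6(Δ_3 - Δ_2) = 30
Clamped end conditions give two more equations: 2h_0·m_0 + h_0·m_1 = 6(Δ_0 - p'(-2)) = -12 and h_3·m_3 + 2h_3·m_4 = 6(p'(5) - Δ_3) = -42.
Solving: m_0 = -424/141, m_1 = 2/141, m_2 = -194/141, m_3 = 2110/141, m_4 = -4016/141.
On [3, 4], with p_2(t) = a_2 + b_2·(t - 3) + c_2·(t - 3)² + d_2·(t - 3)³: c_2 = m_2/2 = -97/141, d_2 = (m_3 - m_2)/(6h_2) = 128/47, b_2 = Δ_2 - h_2(2m_2 + m_3)/6 = -428/141.

-0.6879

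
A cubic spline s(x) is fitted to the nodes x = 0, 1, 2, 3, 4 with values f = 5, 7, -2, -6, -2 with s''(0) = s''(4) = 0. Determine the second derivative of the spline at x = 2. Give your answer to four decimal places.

9.8571

Put M_i = s'' at the i-th knot. Here h = (1, 1, 1, 1) and Δ = (2, -9, -4, 4), so the interior equations h_(i-1)·M_(i-1) + 2(h_(i-1)+h_i)·M_i + h_i·M_(i+1) = 6(Δ_i − Δ_(i-1)) read
  1·M_0 + 4·M_1 + 1·M_2 = 6(Δ_1 - Δ_0) = -66
  1·M_1 + 4·M_2 + 1·M_3 = 6(Δ_2 - Δ_1) = 30
  1·M_2 + 4·M_3 + 1·M_4 = 6(Δ_3 - Δ_2) = 48
Natural end conditions: M_0 = M_4 = 0.
Forward elimination and back-substitution give M_0 = 0, M_1 = -531/28, M_2 = 69/7, M_3 = 267/28, M_4 = 0.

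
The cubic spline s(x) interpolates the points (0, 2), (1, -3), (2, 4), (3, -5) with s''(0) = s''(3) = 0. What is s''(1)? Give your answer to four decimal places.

Put M_i = s'' at the i-th knot. Here h = (1, 1, 1) and Δ = (-5, 7, -9), so the interior equations h_(i-1)·M_(i-1) + 2(h_(i-1)+h_i)·M_i + h_i·M_(i+1) = 6(Δ_i − Δ_(i-1)) read
  1·M_0 + 4·M_1 + 1·M_2 = 6(Δ_1 - Δ_0) = 72
  1·M_1 + 4·M_2 + 1·M_3 = 6(Δ_2 - Δ_1) = -96
Natural end conditions: M_0 = M_3 = 0.
Forward elimination and back-substitution give M_0 = 0, M_1 = 128/5, M_2 = -152/5, M_3 = 0.

25.6000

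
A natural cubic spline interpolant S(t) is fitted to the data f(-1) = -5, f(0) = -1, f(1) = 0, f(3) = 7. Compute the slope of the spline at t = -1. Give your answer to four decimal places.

4.8913

With m_i denoting the second derivative at x_i, h_i = 1, 1, 2, and Δ_i = (y_(i+1) − y_i)/h_i = 4, 1, 7/2:
  1·m_0 + 4·m_1 + 1·m_2 = 6(Δ_1 - Δ_0) = -18
  1·m_1 + 6·m_2 + 2·m_3 = 6(Δ_2 - Δ_1) = 15
Natural end conditions: m_0 = m_3 = 0.
Hence m_0 = 0, m_1 = -123/23, m_2 = 78/23, m_3 = 0.
On [-1, 0], S'(t) = b_0 + 2c_0·(t + 1) + 3d_0·(t + 1)² with b_0 = Δ_0 - h_0(2m_0 + m_1)/6 = 225/46, c_0 = m_0/2 = 0, d_0 = (m_1 - m_0)/(6h_0) = -41/46. So S'(-1) = 225/46.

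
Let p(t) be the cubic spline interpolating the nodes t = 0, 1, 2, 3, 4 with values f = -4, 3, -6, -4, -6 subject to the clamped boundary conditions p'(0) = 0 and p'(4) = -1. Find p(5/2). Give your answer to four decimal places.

-5.9129

With M_i denoting the second derivative at x_i, h_i = 1, 1, 1, 1, and Δ_i = (y_(i+1) − y_i)/h_i = 7, -9, 2, -2:
  1·M_0 + 4·M_1 + 1·M_2 = 6(Δ_1 - Δ_0) = -96
  1·M_1 + 4·M_2 + 1·M_3 = 6(Δ_2 - Δ_1) = 66
  1·M_2 + 4·M_3 + 1·M_4 = 6(Δ_3 - Δ_2) = -24
Clamped end conditions give two more equations: 2h_0·M_0 + h_0·M_1 = 6(Δ_0 - p'(0)) = 42 and h_3·M_3 + 2h_3·M_4 = 6(p'(4) - Δ_3) = 6.
Forward elimination and back-substitution give M_0 = 1181/28, M_1 = -593/14, M_2 = 125/4, M_3 = -233/14, M_4 = 317/28.
On [2, 3], p(t) = -6 - 79/14·(t - 2) + 125/8·(t - 2)² - 447/56·(t - 2)³.
With (t - 2) = 1/2: p(5/2) = -2649/448.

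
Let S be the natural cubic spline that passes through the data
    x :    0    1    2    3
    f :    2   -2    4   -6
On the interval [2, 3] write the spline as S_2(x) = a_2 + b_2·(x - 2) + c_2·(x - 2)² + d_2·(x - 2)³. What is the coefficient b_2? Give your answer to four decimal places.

-0.1333

Let σ_i = S''(x_i). Step sizes h_i = 1, 1, 1; slopes of the chords Δ_i = (y_(i+1) - y_i)/h_i = -4, 6, -10.
  1·σ_0 + 4·σ_1 + 1·σ_2 = 6(Δ_1 - Δ_0) = 60
  1·σ_1 + 4·σ_2 + 1·σ_3 = 6(Δ_2 - Δ_1) = -96
Natural end conditions: σ_0 = σ_3 = 0.
Forward elimination and back-substitution give σ_0 = 0, σ_1 = 112/5, σ_2 = -148/5, σ_3 = 0.
On [2, 3], with S_2(x) = a_2 + b_2·(x - 2) + c_2·(x - 2)² + d_2·(x - 2)³: c_2 = σ_2/2 = -74/5, d_2 = (σ_3 - σ_2)/(6h_2) = 74/15, b_2 = Δ_2 - h_2(2σ_2 + σ_3)/6 = -2/15.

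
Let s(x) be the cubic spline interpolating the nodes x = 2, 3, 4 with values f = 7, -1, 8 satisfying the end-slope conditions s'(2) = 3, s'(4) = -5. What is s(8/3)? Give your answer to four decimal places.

1.1111

Put σ_i = s'' at the i-th knot. Here h = (1, 1) and Δ = (-8, 9), so the interior equations h_(i-1)·σ_(i-1) + 2(h_(i-1)+h_i)·σ_i + h_i·σ_(i+1) = 6(Δ_i − Δ_(i-1)) read
  1·σ_0 + 4·σ_1 + 1·σ_2 = 6(Δ_1 - Δ_0) = 102
Clamped end conditions give two more equations: 2h_0·σ_0 + h_0·σ_1 = 6(Δ_0 - s'(2)) = -66 and h_1·σ_1 + 2h_1·σ_2 = 6(s'(4) - Δ_1) = -84.
Solving the tridiagonal system: σ_0 = -125/2, σ_1 = 59, σ_2 = -143/2.
On [2, 3], s(x) = 7 + 3·(x - 2) - 125/4·(x - 2)² + 81/4·(x - 2)³.
With (x - 2) = 2/3: s(8/3) = 10/9.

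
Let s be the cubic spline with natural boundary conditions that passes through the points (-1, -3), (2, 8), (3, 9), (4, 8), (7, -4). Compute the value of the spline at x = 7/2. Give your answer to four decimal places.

8.7536

Write M_i for s''(x_i). With h_i = 3, 1, 1, 3 and divided differences Δ_i = 11/3, 1, -1, -4, the continuity of s' gives the tridiagonal system
  3·M_0 + 8·M_1 + 1·M_2 = 6(Δ_1 - Δ_0) = -16
  1·M_1 + 4·M_2 + 1·M_3 = 6(Δ_2 - Δ_1) = -12
  1·M_2 + 8·M_3 + 3·M_4 = 6(Δ_3 - Δ_2) = -18
Natural end conditions: M_0 = M_4 = 0.
Hence M_0 = 0, M_1 = -209/120, M_2 = -31/15, M_3 = -239/120, M_4 = 0.
On [3, 4], s(x) = 9 + 1/48·(x - 3) - 31/30·(x - 3)² + 1/80·(x - 3)³.
With (x - 3) = 1/2: s(7/2) = 16807/1920.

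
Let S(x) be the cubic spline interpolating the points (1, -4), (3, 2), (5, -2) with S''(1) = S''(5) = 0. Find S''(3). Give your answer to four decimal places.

-3.7500

Let M_i = S''(x_i). Step sizes h_i = 2, 2; slopes of the chords Δ_i = (y_(i+1) - y_i)/h_i = 3, -2.
  2·M_0 + 8·M_1 + 2·M_2 = 6(Δ_1 - Δ_0) = -30
Natural end conditions: M_0 = M_2 = 0.
Solving the tridiagonal system: M_0 = 0, M_1 = -15/4, M_2 = 0.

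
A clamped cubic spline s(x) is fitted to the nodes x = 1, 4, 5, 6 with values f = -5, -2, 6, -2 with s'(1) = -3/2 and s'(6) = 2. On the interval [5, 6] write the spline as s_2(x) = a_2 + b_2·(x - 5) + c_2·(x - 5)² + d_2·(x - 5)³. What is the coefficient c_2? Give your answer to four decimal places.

-19.6207

Put σ_i = s'' at the i-th knot. Here h = (3, 1, 1) and Δ = (1, 8, -8), so the interior equations h_(i-1)·σ_(i-1) + 2(h_(i-1)+h_i)·σ_i + h_i·σ_(i+1) = 6(Δ_i − Δ_(i-1)) read
  3·σ_0 + 8·σ_1 + 1·σ_2 = 6(Δ_1 - Δ_0) = 42
  1·σ_1 + 4·σ_2 + 1·σ_3 = 6(Δ_2 - Δ_1) = -96
Clamped end conditions give two more equations: 2h_0·σ_0 + h_0·σ_1 = 6(Δ_0 - s'(1)) = 15 and h_2·σ_2 + 2h_2·σ_3 = 6(s'(6) - Δ_2) = 60.
Solving: σ_0 = -92/29, σ_1 = 329/29, σ_2 = -1138/29, σ_3 = 1439/29.
On [5, 6], with s_2(x) = a_2 + b_2·(x - 5) + c_2·(x - 5)² + d_2·(x - 5)³: c_2 = σ_2/2 = -569/29, d_2 = (σ_3 - σ_2)/(6h_2) = 859/58, b_2 = Δ_2 - h_2(2σ_2 + σ_3)/6 = -185/58.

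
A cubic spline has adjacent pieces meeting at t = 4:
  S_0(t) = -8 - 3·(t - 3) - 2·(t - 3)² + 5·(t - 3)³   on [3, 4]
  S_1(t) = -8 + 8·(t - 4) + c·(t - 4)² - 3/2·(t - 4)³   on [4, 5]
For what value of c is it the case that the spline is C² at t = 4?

S_0''(t) = -4 + 30·(t - 3), so S_0''(4) = 26. On the right, S_1''(4) = 2c, so c = 13.

13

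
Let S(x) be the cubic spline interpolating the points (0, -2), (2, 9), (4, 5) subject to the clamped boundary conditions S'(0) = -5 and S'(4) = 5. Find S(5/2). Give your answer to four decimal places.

8.6445

Let m_i = S''(x_i). Step sizes h_i = 2, 2; slopes of the chords Δ_i = (y_(i+1) - y_i)/h_i = 11/2, -2.
  2·m_0 + 8·m_1 + 2·m_2 = 6(Δ_1 - Δ_0) = -45
Clamped end conditions give two more equations: 2h_0·m_0 + h_0·m_1 = 6(Δ_0 - S'(0)) = 63 and h_1·m_1 + 2h_1·m_2 = 6(S'(4) - Δ_1) = 42.
Forward elimination and back-substitution give m_0 = 191/8, m_1 = -65/4, m_2 = 149/8.
On [2, 4], S(x) = 9 + 21/8·(x - 2) - 65/8·(x - 2)² + 93/32·(x - 2)³.
With (x - 2) = 1/2: S(5/2) = 2213/256.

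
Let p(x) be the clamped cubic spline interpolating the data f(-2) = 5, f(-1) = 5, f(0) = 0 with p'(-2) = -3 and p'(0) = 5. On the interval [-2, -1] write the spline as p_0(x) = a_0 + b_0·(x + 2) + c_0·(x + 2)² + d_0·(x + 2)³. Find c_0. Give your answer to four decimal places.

Write m_i for p''(x_i). With h_i = 1, 1 and divided differences Δ_i = 0, -5, the continuity of p' gives the tridiagonal system
  1·m_0 + 4·m_1 + 1·m_2 = 6(Δ_1 - Δ_0) = -30
Clamped end conditions give two more equations: 2h_0·m_0 + h_0·m_1 = 6(Δ_0 - p'(-2)) = 18 and h_1·m_1 + 2h_1·m_2 = 6(p'(0) - Δ_1) = 60.
Hence m_0 = 41/2, m_1 = -23, m_2 = 83/2.
On [-2, -1], with p_0(x) = a_0 + b_0·(x + 2) + c_0·(x + 2)² + d_0·(x + 2)³: c_0 = m_0/2 = 41/4, d_0 = (m_1 - m_0)/(6h_0) = -29/4, b_0 = Δ_0 - h_0(2m_0 + m_1)/6 = -3.

10.2500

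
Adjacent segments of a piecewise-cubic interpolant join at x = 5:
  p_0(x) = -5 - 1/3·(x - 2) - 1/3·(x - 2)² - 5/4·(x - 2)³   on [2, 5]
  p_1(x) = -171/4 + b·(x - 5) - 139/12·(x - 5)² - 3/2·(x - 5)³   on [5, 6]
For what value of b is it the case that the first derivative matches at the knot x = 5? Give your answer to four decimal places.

-36.0833

p_0'(x) = -1/3 - 2/3·(x - 2) - 15/4·(x - 2)², so p_0'(5) = -433/12. On the right, p_1'(5) = b, so b = -433/12.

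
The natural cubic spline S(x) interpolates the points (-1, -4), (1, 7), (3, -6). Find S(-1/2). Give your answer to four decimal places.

Put σ_i = S'' at the i-th knot. Here h = (2, 2) and Δ = (11/2, -13/2), so the interior equations h_(i-1)·σ_(i-1) + 2(h_(i-1)+h_i)·σ_i + h_i·σ_(i+1) = 6(Δ_i − Δ_(i-1)) read
  2·σ_0 + 8·σ_1 + 2·σ_2 = 6(Δ_1 - Δ_0) = -72
Natural end conditions: σ_0 = σ_2 = 0.
Forward elimination and back-substitution give σ_0 = 0, σ_1 = -9, σ_2 = 0.
On [-1, 1], S(x) = -4 + 17/2·(x + 1) + 0·(x + 1)² - 3/4·(x + 1)³.
With (x + 1) = 1/2: S(-1/2) = 5/32.

0.1563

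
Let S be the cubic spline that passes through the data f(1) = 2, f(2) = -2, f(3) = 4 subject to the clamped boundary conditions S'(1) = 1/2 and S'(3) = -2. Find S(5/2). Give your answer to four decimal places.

Let σ_i = S''(x_i). Step sizes h_i = 1, 1; slopes of the chords Δ_i = (y_(i+1) - y_i)/h_i = -4, 6.
  1·σ_0 + 4·σ_1 + 1·σ_2 = 6(Δ_1 - Δ_0) = 60
Clamped end conditions give two more equations: 2h_0·σ_0 + h_0·σ_1 = 6(Δ_0 - S'(1)) = -27 and h_1·σ_1 + 2h_1·σ_2 = 6(S'(3) - Δ_1) = -48.
Solving: σ_0 = -119/4, σ_1 = 65/2, σ_2 = -161/4.
On [2, 3], S(x) = -2 + 15/8·(x - 2) + 65/4·(x - 2)² - 97/8·(x - 2)³.
With (x - 2) = 1/2: S(5/2) = 95/64.

1.4844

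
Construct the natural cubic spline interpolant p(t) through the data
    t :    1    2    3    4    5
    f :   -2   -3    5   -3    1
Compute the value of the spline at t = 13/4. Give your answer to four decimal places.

Put σ_i = p'' at the i-th knot. Here h = (1, 1, 1, 1) and Δ = (-1, 8, -8, 4), so the interior equations h_(i-1)·σ_(i-1) + 2(h_(i-1)+h_i)·σ_i + h_i·σ_(i+1) = 6(Δ_i − Δ_(i-1)) read
  1·σ_0 + 4·σ_1 + 1·σ_2 = 6(Δ_1 - Δ_0) = 54
  1·σ_1 + 4·σ_2 + 1·σ_3 = 6(Δ_2 - Δ_1) = -96
  1·σ_2 + 4·σ_3 + 1·σ_4 = 6(Δ_3 - Δ_2) = 72
Natural end conditions: σ_0 = σ_4 = 0.
Forward elimination and back-substitution give σ_0 = 0, σ_1 = 633/28, σ_2 = -255/7, σ_3 = 759/28, σ_4 = 0.
On [3, 4], p(t) = 5 - 3/8·(t - 3) - 255/14·(t - 3)² + 593/56·(t - 3)³.
With (t - 3) = 1/4: p(13/4) = 14097/3584.

3.9333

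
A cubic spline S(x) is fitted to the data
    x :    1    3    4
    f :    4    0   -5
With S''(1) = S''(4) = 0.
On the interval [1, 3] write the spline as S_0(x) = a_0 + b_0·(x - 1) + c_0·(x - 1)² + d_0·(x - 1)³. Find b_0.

With σ_i denoting the second derivative at x_i, h_i = 2, 1, and Δ_i = (y_(i+1) − y_i)/h_i = -2, -5:
  2·σ_0 + 6·σ_1 + 1·σ_2 = 6(Δ_1 - Δ_0) = -18
Natural end conditions: σ_0 = σ_2 = 0.
Hence σ_0 = 0, σ_1 = -3, σ_2 = 0.
On [1, 3], with S_0(x) = a_0 + b_0·(x - 1) + c_0·(x - 1)² + d_0·(x - 1)³: c_0 = σ_0/2 = 0, d_0 = (σ_1 - σ_0)/(6h_0) = -1/4, b_0 = Δ_0 - h_0(2σ_0 + σ_1)/6 = -1.

-1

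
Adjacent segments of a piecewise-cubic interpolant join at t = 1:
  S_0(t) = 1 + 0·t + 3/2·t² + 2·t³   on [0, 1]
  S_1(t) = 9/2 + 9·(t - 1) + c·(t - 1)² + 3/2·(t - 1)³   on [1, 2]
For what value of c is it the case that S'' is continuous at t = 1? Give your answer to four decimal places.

S_0''(t) = 3 + 12·t, so S_0''(1) = 15. On the right, S_1''(1) = 2c, so c = 15/2.

7.5000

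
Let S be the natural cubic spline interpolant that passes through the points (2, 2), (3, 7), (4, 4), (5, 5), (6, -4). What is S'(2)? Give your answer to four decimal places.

Put M_i = S'' at the i-th knot. Here h = (1, 1, 1, 1) and Δ = (5, -3, 1, -9), so the interior equations h_(i-1)·M_(i-1) + 2(h_(i-1)+h_i)·M_i + h_i·M_(i+1) = 6(Δ_i − Δ_(i-1)) read
  1·M_0 + 4·M_1 + 1·M_2 = 6(Δ_1 - Δ_0) = -48
  1·M_1 + 4·M_2 + 1·M_3 = 6(Δ_2 - Δ_1) = 24
  1·M_2 + 4·M_3 + 1·M_4 = 6(Δ_3 - Δ_2) = -60
Natural end conditions: M_0 = M_4 = 0.
Forward elimination and back-substitution give M_0 = 0, M_1 = -219/14, M_2 = 102/7, M_3 = -261/14, M_4 = 0.
On [2, 3], S'(x) = b_0 + 2c_0·(x - 2) + 3d_0·(x - 2)² with b_0 = Δ_0 - h_0(2M_0 + M_1)/6 = 213/28, c_0 = M_0/2 = 0, d_0 = (M_1 - M_0)/(6h_0) = -73/28. So S'(2) = 213/28.

7.6071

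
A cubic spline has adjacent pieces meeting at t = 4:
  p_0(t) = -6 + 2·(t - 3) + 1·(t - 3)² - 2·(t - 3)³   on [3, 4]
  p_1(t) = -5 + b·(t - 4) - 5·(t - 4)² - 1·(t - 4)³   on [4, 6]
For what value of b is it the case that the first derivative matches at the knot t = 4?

p_0'(t) = 2 + 2·(t - 3) - 6·(t - 3)², so p_0'(4) = -2. On the right, p_1'(4) = b, so b = -2.

-2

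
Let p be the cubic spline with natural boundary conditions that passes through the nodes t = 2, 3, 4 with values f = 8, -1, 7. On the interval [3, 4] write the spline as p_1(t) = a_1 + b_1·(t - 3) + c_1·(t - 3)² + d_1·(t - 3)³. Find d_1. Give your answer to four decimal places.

Put M_i = p'' at the i-th knot. Here h = (1, 1) and Δ = (-9, 8), so the interior equations h_(i-1)·M_(i-1) + 2(h_(i-1)+h_i)·M_i + h_i·M_(i+1) = 6(Δ_i − Δ_(i-1)) read
  1·M_0 + 4·M_1 + 1·M_2 = 6(Δ_1 - Δ_0) = 102
Natural end conditions: M_0 = M_2 = 0.
Solving the tridiagonal system: M_0 = 0, M_1 = 51/2, M_2 = 0.
On [3, 4], with p_1(t) = a_1 + b_1·(t - 3) + c_1·(t - 3)² + d_1·(t - 3)³: c_1 = M_1/2 = 51/4, d_1 = (M_2 - M_1)/(6h_1) = -17/4, b_1 = Δ_1 - h_1(2M_1 + M_2)/6 = -1/2.

-4.2500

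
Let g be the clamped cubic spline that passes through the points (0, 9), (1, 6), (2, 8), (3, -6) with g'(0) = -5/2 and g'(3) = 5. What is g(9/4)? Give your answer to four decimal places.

Write σ_i for g''(x_i). With h_i = 1, 1, 1 and divided differences Δ_i = -3, 2, -14, the continuity of g' gives the tridiagonal system
  1·σ_0 + 4·σ_1 + 1·σ_2 = 6(Δ_1 - Δ_0) = 30
  1·σ_1 + 4·σ_2 + 1·σ_3 = 6(Δ_2 - Δ_1) = -96
Clamped end conditions give two more equations: 2h_0·σ_0 + h_0·σ_1 = 6(Δ_0 - g'(0)) = -3 and h_2·σ_2 + 2h_2·σ_3 = 6(g'(3) - Δ_2) = 114.
Solving the tridiagonal system: σ_0 = -66/5, σ_1 = 117/5, σ_2 = -252/5, σ_3 = 411/5.
On [2, 3], g(x) = 8 - 109/10·(x - 2) - 126/5·(x - 2)² + 221/10·(x - 2)³.
With (x - 2) = 1/4: g(9/4) = 2589/640.

4.0453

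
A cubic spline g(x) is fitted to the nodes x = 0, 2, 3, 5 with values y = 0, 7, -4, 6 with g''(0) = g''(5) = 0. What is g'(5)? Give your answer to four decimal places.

Let m_i = g''(x_i). Step sizes h_i = 2, 1, 2; slopes of the chords Δ_i = (y_(i+1) - y_i)/h_i = 7/2, -11, 5.
  2·m_0 + 6·m_1 + 1·m_2 = 6(Δ_1 - Δ_0) = -87
  1·m_1 + 6·m_2 + 2·m_3 = 6(Δ_2 - Δ_1) = 96
Natural end conditions: m_0 = m_3 = 0.
Solving: m_0 = 0, m_1 = -618/35, m_2 = 663/35, m_3 = 0.
On [3, 5], g'(x) = b_2 + 2c_2·(x - 3) + 3d_2·(x - 3)² with b_2 = Δ_2 - h_2(2m_2 + m_3)/6 = -267/35, c_2 = m_2/2 = 663/70, d_2 = (m_3 - m_2)/(6h_2) = -221/140. So g'(5) = 396/35.

11.3143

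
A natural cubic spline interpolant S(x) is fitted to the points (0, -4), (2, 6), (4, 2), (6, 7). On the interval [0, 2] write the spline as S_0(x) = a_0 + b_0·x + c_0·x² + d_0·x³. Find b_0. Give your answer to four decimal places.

7.1667

Let M_i = S''(x_i). Step sizes h_i = 2, 2, 2; slopes of the chords Δ_i = (y_(i+1) - y_i)/h_i = 5, -2, 5/2.
  2·M_0 + 8·M_1 + 2·M_2 = 6(Δ_1 - Δ_0) = -42
  2·M_1 + 8·M_2 + 2·M_3 = 6(Δ_2 - Δ_1) = 27
Natural end conditions: M_0 = M_3 = 0.
Solving: M_0 = 0, M_1 = -13/2, M_2 = 5, M_3 = 0.
On [0, 2], with S_0(x) = a_0 + b_0·x + c_0·x² + d_0·x³: c_0 = M_0/2 = 0, d_0 = (M_1 - M_0)/(6h_0) = -13/24, b_0 = Δ_0 - h_0(2M_0 + M_1)/6 = 43/6.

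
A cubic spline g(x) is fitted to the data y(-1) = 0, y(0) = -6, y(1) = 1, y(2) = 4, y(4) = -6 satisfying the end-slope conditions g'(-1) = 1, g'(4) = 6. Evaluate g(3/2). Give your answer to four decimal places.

Put M_i = g'' at the i-th knot. Here h = (1, 1, 1, 2) and Δ = (-6, 7, 3, -5), so the interior equations h_(i-1)·M_(i-1) + 2(h_(i-1)+h_i)·M_i + h_i·M_(i+1) = 6(Δ_i − Δ_(i-1)) read
  1·M_0 + 4·M_1 + 1·M_2 = 6(Δ_1 - Δ_0) = 78
  1·M_1 + 4·M_2 + 1·M_3 = 6(Δ_2 - Δ_1) = -24
  1·M_2 + 6·M_3 + 2·M_4 = 6(Δ_3 - Δ_2) = -48
Clamped end conditions give two more equations: 2h_0·M_0 + h_0·M_1 = 6(Δ_0 - g'(-1)) = -42 and h_3·M_3 + 2h_3·M_4 = 6(g'(4) - Δ_3) = 66.
Hence M_0 = -1501/41, M_1 = 1280/41, M_2 = -421/41, M_3 = -580/41, M_4 = 1933/82.
On [1, 2], g(x) = 1 + 360/41·(x - 1) - 421/82·(x - 1)² - 53/82·(x - 1)³.
With (x - 1) = 1/2: g(3/2) = 2641/656.

4.0259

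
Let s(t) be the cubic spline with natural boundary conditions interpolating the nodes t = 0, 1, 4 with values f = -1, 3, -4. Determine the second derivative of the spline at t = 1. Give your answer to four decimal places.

With m_i denoting the second derivative at x_i, h_i = 1, 3, and Δ_i = (y_(i+1) − y_i)/h_i = 4, -7/3:
  1·m_0 + 8·m_1 + 3·m_2 = 6(Δ_1 - Δ_0) = -38
Natural end conditions: m_0 = m_2 = 0.
Hence m_0 = 0, m_1 = -19/4, m_2 = 0.

-4.7500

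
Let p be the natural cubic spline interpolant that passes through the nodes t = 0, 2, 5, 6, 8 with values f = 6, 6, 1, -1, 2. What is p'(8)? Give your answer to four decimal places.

2.6867

Write m_i for p''(x_i). With h_i = 2, 3, 1, 2 and divided differences Δ_i = 0, -5/3, -2, 3/2, the continuity of p' gives the tridiagonal system
  2·m_0 + 10·m_1 + 3·m_2 = 6(Δ_1 - Δ_0) = -10
  3·m_1 + 8·m_2 + 1·m_3 = 6(Δ_2 - Δ_1) = -2
  1·m_2 + 6·m_3 + 2·m_4 = 6(Δ_3 - Δ_2) = 21
Natural end conditions: m_0 = m_4 = 0.
Hence m_0 = 0, m_1 = -371/416, m_2 = -75/208, m_3 = 1481/416, m_4 = 0.
On [6, 8], p'(t) = b_3 + 2c_3·(t - 6) + 3d_3·(t - 6)² with b_3 = Δ_3 - h_3(2m_3 + m_4)/6 = -545/624, c_3 = m_3/2 = 1481/832, d_3 = (m_4 - m_3)/(6h_3) = -1481/4992. So p'(8) = 3353/1248.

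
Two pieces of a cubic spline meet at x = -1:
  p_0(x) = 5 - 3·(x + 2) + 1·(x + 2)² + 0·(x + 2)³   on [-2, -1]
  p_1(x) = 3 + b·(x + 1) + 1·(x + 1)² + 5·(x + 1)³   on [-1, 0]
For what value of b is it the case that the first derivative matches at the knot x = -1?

-1

p_0'(x) = -3 + 2·(x + 2) + 0·(x + 2)², so p_0'(-1) = -1. On the right, p_1'(-1) = b, so b = -1.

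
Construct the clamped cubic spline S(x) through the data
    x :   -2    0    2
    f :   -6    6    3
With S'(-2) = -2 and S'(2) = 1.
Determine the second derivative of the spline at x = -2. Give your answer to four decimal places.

18.3750

Write M_i for S''(x_i). With h_i = 2, 2 and divided differences Δ_i = 6, -3/2, the continuity of S' gives the tridiagonal system
  2·M_0 + 8·M_1 + 2·M_2 = 6(Δ_1 - Δ_0) = -45
Clamped end conditions give two more equations: 2h_0·M_0 + h_0·M_1 = 6(Δ_0 - S'(-2)) = 48 and h_1·M_1 + 2h_1·M_2 = 6(S'(2) - Δ_1) = 15.
Forward elimination and back-substitution give M_0 = 147/8, M_1 = -51/4, M_2 = 81/8.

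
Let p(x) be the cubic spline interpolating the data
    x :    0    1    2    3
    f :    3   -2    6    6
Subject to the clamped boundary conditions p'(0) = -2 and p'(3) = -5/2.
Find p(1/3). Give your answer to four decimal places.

1.3210

Put m_i = p'' at the i-th knot. Here h = (1, 1, 1) and Δ = (-5, 8, 0), so the interior equations h_(i-1)·m_(i-1) + 2(h_(i-1)+h_i)·m_i + h_i·m_(i+1) = 6(Δ_i − Δ_(i-1)) read
  1·m_0 + 4·m_1 + 1·m_2 = 6(Δ_1 - Δ_0) = 78
  1·m_1 + 4·m_2 + 1·m_3 = 6(Δ_2 - Δ_1) = -48
Clamped end conditions give two more equations: 2h_0·m_0 + h_0·m_1 = 6(Δ_0 - p'(0)) = -18 and h_2·m_2 + 2h_2·m_3 = 6(p'(3) - Δ_2) = -15.
Solving: m_0 = -73/3, m_1 = 92/3, m_2 = -61/3, m_3 = 8/3.
On [0, 1], p(x) = 3 - 2·x - 73/6·x² + 55/6·x³.
With x = 1/3: p(1/3) = 107/81.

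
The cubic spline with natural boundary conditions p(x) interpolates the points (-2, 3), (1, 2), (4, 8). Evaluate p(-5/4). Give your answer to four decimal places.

2.3398

Put σ_i = p'' at the i-th knot. Here h = (3, 3) and Δ = (-1/3, 2), so the interior equations h_(i-1)·σ_(i-1) + 2(h_(i-1)+h_i)·σ_i + h_i·σ_(i+1) = 6(Δ_i − Δ_(i-1)) read
  3·σ_0 + 12·σ_1 + 3·σ_2 = 6(Δ_1 - Δ_0) = 14
Natural end conditions: σ_0 = σ_2 = 0.
Hence σ_0 = 0, σ_1 = 7/6, σ_2 = 0.
On [-2, 1], p(x) = 3 - 11/12·(x + 2) + 0·(x + 2)² + 7/108·(x + 2)³.
With (x + 2) = 3/4: p(-5/4) = 599/256.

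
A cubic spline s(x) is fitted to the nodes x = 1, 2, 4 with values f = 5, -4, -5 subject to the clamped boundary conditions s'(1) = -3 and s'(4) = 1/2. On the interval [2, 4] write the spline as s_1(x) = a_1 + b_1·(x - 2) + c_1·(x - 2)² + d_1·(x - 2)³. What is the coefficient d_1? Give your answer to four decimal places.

Write M_i for s''(x_i). With h_i = 1, 2 and divided differences Δ_i = -9, -1/2, the continuity of s' gives the tridiagonal system
  1·M_0 + 6·M_1 + 2·M_2 = 6(Δ_1 - Δ_0) = 51
Clamped end conditions give two more equations: 2h_0·M_0 + h_0·M_1 = 6(Δ_0 - s'(1)) = -36 and h_1·M_1 + 2h_1·M_2 = 6(s'(4) - Δ_1) = 6.
Solving the tridiagonal system: M_0 = -76/3, M_1 = 44/3, M_2 = -35/6.
On [2, 4], with s_1(x) = a_1 + b_1·(x - 2) + c_1·(x - 2)² + d_1·(x - 2)³: c_1 = M_1/2 = 22/3, d_1 = (M_2 - M_1)/(6h_1) = -41/24, b_1 = Δ_1 - h_1(2M_1 + M_2)/6 = -25/3.

-1.7083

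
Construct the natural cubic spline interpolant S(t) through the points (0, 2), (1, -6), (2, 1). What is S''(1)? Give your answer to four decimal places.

22.5000

With σ_i denoting the second derivative at x_i, h_i = 1, 1, and Δ_i = (y_(i+1) − y_i)/h_i = -8, 7:
  1·σ_0 + 4·σ_1 + 1·σ_2 = 6(Δ_1 - Δ_0) = 90
Natural end conditions: σ_0 = σ_2 = 0.
Hence σ_0 = 0, σ_1 = 45/2, σ_2 = 0.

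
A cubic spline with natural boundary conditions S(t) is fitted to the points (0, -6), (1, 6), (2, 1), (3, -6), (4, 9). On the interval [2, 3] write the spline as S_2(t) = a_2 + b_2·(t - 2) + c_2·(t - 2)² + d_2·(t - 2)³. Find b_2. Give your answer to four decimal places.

-10.8750

Let M_i = S''(x_i). Step sizes h_i = 1, 1, 1, 1; slopes of the chords Δ_i = (y_(i+1) - y_i)/h_i = 12, -5, -7, 15.
  1·M_0 + 4·M_1 + 1·M_2 = 6(Δ_1 - Δ_0) = -102
  1·M_1 + 4·M_2 + 1·M_3 = 6(Δ_2 - Δ_1) = -12
  1·M_2 + 4·M_3 + 1·M_4 = 6(Δ_3 - Δ_2) = 132
Natural end conditions: M_0 = M_4 = 0.
Solving the tridiagonal system: M_0 = 0, M_1 = -675/28, M_2 = -39/7, M_3 = 963/28, M_4 = 0.
On [2, 3], with S_2(t) = a_2 + b_2·(t - 2) + c_2·(t - 2)² + d_2·(t - 2)³: c_2 = M_2/2 = -39/14, d_2 = (M_3 - M_2)/(6h_2) = 373/56, b_2 = Δ_2 - h_2(2M_2 + M_3)/6 = -87/8.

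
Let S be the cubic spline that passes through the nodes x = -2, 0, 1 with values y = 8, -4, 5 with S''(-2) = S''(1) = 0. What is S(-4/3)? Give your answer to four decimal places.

1.0370

Write M_i for S''(x_i). With h_i = 2, 1 and divided differences Δ_i = -6, 9, the continuity of S' gives the tridiagonal system
  2·M_0 + 6·M_1 + 1·M_2 = 6(Δ_1 - Δ_0) = 90
Natural end conditions: M_0 = M_2 = 0.
Solving: M_0 = 0, M_1 = 15, M_2 = 0.
On [-2, 0], S(x) = 8 - 11·(x + 2) + 0·(x + 2)² + 5/4·(x + 2)³.
With (x + 2) = 2/3: S(-4/3) = 28/27.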